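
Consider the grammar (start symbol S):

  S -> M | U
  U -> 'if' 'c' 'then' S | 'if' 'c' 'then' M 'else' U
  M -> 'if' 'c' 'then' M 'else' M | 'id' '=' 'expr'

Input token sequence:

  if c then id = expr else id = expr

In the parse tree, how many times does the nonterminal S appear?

[S [M if c then [M id = expr] else [M id = expr]]]

1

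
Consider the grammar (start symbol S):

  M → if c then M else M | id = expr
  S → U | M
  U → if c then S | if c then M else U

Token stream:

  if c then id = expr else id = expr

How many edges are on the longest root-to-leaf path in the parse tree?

[S [M if c then [M id = expr] else [M id = expr]]]

3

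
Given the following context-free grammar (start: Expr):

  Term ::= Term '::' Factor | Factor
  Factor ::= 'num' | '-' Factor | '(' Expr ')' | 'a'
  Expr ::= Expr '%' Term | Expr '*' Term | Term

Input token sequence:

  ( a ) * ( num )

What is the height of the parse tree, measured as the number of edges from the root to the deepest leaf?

[Expr [Expr [Term [Factor ( [Expr [Term [Factor a]]] )]]] * [Term [Factor ( [Expr [Term [Factor num]]] )]]]

7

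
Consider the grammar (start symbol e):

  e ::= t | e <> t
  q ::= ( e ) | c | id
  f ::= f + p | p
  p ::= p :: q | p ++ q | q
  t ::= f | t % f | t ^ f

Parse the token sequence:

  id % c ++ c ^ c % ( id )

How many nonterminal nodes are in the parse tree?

24

[e [t [t [t [t [f [p [q id]]]] % [f [p [p [q c]] ++ [q c]]]] ^ [f [p [q c]]]] % [f [p [q ( [e [t [f [p [q id]]]]] )]]]]]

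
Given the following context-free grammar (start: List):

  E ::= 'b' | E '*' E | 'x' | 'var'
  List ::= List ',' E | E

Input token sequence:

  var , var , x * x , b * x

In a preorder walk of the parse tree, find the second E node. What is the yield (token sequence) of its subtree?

var

[List [List [List [List [E var]] , [E var]] , [E [E x] * [E x]]] , [E [E b] * [E x]]]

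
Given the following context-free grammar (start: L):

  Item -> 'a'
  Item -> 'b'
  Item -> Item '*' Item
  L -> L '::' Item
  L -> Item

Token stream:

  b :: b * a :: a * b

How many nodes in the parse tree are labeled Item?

[L [L [L [Item b]] :: [Item [Item b] * [Item a]]] :: [Item [Item a] * [Item b]]]

7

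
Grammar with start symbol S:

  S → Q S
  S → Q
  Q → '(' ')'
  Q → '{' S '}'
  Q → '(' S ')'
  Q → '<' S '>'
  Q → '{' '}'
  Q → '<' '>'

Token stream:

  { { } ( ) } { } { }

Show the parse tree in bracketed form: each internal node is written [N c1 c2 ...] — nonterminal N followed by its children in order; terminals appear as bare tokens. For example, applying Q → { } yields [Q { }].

[S [Q { [S [Q { }] [S [Q ( )]]] }] [S [Q { }] [S [Q { }]]]]

S
Q S
{ S } S
{ Q S } S
{ { } S } S
{ { } Q } S
{ { } ( ) } S
{ { } ( ) } Q S
{ { } ( ) } { } S
{ { } ( ) } { } Q
{ { } ( ) } { } { }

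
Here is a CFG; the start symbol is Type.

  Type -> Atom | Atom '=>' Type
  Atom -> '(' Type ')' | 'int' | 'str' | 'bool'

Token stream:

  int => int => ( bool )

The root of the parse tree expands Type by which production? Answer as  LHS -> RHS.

[Type [Atom int] => [Type [Atom int] => [Type [Atom ( [Type [Atom bool]] )]]]]

Type -> Atom '=>' Type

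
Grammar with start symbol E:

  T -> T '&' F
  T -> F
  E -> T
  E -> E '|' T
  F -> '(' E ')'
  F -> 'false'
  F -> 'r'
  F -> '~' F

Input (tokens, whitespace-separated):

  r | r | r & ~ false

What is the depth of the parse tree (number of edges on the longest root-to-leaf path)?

[E [E [E [T [F r]]] | [T [F r]]] | [T [T [F r]] & [F ~ [F false]]]]

5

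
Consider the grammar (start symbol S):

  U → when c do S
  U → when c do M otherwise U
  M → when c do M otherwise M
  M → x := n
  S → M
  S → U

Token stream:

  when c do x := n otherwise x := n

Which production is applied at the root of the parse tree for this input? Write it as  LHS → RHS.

S → M

[S [M when c do [M x := n] otherwise [M x := n]]]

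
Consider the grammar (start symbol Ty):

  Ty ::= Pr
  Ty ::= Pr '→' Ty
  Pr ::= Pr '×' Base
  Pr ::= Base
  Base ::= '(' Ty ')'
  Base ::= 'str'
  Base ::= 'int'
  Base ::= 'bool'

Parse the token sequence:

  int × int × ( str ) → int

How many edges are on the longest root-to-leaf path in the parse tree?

6

[Ty [Pr [Pr [Pr [Base int]] × [Base int]] × [Base ( [Ty [Pr [Base str]]] )]] → [Ty [Pr [Base int]]]]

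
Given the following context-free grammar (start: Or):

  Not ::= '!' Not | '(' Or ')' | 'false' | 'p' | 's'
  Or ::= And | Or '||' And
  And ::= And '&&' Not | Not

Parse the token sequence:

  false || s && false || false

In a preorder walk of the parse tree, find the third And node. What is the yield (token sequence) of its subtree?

s

[Or [Or [Or [And [Not false]]] || [And [And [Not s]] && [Not false]]] || [And [Not false]]]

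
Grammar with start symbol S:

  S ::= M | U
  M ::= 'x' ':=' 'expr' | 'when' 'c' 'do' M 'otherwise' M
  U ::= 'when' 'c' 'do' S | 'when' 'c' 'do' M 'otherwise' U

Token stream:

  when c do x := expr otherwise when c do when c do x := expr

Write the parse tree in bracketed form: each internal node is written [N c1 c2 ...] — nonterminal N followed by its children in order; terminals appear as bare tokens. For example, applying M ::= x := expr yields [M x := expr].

S
U
when c do M otherwise U
when c do x := expr otherwise U
when c do x := expr otherwise when c do S
when c do x := expr otherwise when c do U
when c do x := expr otherwise when c do when c do S
when c do x := expr otherwise when c do when c do M
when c do x := expr otherwise when c do when c do x := expr

[S [U when c do [M x := expr] otherwise [U when c do [S [U when c do [S [M x := expr]]]]]]]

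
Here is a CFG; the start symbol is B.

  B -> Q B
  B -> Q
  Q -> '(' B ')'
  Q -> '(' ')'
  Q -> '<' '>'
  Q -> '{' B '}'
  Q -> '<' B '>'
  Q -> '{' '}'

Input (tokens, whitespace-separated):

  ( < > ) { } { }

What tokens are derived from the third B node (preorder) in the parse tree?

{ } { }

[B [Q ( [B [Q < >]] )] [B [Q { }] [B [Q { }]]]]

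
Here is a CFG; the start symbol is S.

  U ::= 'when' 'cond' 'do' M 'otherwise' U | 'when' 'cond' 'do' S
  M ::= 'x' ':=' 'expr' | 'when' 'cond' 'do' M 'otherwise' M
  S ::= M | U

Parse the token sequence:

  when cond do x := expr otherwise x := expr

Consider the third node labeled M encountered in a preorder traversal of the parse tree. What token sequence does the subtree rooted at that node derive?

x := expr

[S [M when cond do [M x := expr] otherwise [M x := expr]]]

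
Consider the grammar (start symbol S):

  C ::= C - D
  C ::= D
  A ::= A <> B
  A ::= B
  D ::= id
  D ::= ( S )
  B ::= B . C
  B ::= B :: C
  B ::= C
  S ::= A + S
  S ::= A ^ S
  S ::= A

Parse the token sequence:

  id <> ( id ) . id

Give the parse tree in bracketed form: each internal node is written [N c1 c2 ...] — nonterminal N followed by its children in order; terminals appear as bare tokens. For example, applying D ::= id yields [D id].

[S [A [A [B [C [D id]]]] <> [B [B [C [D ( [S [A [B [C [D id]]]]] )]]] . [C [D id]]]]]

S
A
A <> B
B <> B
C <> B
D <> B
id <> B
id <> B . C
id <> C . C
id <> D . C
id <> ( S ) . C
id <> ( A ) . C
id <> ( B ) . C
id <> ( C ) . C
id <> ( D ) . C
id <> ( id ) . C
id <> ( id ) . D
id <> ( id ) . id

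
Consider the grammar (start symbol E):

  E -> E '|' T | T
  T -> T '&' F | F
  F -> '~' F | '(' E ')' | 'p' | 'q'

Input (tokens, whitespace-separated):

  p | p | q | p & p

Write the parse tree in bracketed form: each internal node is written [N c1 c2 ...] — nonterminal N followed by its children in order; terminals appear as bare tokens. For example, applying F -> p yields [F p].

[E [E [E [E [T [F p]]] | [T [F p]]] | [T [F q]]] | [T [T [F p]] & [F p]]]

E
E | T
E | T | T
E | T | T | T
T | T | T | T
F | T | T | T
p | T | T | T
p | F | T | T
p | p | T | T
p | p | F | T
p | p | q | T
p | p | q | T & F
p | p | q | F & F
p | p | q | p & F
p | p | q | p & p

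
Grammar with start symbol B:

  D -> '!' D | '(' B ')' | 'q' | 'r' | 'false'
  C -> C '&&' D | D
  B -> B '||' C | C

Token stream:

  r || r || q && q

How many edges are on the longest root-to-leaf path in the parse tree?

5

[B [B [B [C [D r]]] || [C [D r]]] || [C [C [D q]] && [D q]]]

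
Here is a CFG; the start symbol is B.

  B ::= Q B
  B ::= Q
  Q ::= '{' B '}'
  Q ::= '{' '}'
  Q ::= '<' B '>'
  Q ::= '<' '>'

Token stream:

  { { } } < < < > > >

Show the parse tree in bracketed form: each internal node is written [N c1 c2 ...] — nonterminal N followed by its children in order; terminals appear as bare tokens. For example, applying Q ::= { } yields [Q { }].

B
Q B
{ B } B
{ Q } B
{ { } } B
{ { } } Q
{ { } } < B >
{ { } } < Q >
{ { } } < < B > >
{ { } } < < Q > >
{ { } } < < < > > >

[B [Q { [B [Q { }]] }] [B [Q < [B [Q < [B [Q < >]] >]] >]]]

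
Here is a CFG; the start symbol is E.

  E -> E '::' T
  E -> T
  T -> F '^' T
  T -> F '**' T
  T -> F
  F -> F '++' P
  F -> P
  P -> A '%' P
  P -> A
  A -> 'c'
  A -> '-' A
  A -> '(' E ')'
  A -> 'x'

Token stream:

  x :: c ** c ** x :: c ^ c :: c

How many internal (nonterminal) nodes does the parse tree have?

[E [E [E [E [T [F [P [A x]]]]] :: [T [F [P [A c]]] ** [T [F [P [A c]]] ** [T [F [P [A x]]]]]]] :: [T [F [P [A c]]] ^ [T [F [P [A c]]]]]] :: [T [F [P [A c]]]]]

32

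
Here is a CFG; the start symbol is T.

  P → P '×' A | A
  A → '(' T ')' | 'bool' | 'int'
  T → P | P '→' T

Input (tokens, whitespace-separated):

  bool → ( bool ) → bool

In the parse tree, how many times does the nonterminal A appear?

4

[T [P [A bool]] → [T [P [A ( [T [P [A bool]]] )]] → [T [P [A bool]]]]]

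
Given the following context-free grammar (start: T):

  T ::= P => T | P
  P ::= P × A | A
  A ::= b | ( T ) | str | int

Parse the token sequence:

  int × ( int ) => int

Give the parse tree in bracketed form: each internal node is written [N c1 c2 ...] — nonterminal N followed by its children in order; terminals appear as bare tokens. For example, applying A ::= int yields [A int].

[T [P [P [A int]] × [A ( [T [P [A int]]] )]] => [T [P [A int]]]]

T
P => T
P × A => T
A × A => T
int × A => T
int × ( T ) => T
int × ( P ) => T
int × ( A ) => T
int × ( int ) => T
int × ( int ) => P
int × ( int ) => A
int × ( int ) => int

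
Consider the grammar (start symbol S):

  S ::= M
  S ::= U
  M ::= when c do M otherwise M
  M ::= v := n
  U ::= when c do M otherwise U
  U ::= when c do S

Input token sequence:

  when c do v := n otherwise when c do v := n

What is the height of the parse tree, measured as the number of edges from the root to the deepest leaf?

[S [U when c do [M v := n] otherwise [U when c do [S [M v := n]]]]]

5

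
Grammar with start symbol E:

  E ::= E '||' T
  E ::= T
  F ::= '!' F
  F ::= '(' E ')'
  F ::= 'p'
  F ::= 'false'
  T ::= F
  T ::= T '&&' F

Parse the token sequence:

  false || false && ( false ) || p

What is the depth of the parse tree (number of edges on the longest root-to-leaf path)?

[E [E [E [T [F false]]] || [T [T [F false]] && [F ( [E [T [F false]]] )]]] || [T [F p]]]

7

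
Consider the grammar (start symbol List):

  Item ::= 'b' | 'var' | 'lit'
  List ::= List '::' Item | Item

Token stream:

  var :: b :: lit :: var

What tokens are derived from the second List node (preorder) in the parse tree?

[List [List [List [List [Item var]] :: [Item b]] :: [Item lit]] :: [Item var]]

var :: b :: lit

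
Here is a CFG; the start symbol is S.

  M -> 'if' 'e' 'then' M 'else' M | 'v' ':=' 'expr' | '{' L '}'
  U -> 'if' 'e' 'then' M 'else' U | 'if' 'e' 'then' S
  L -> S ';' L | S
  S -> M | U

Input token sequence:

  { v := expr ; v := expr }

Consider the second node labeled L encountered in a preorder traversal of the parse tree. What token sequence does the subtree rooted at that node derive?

v := expr

[S [M { [L [S [M v := expr]] ; [L [S [M v := expr]]]] }]]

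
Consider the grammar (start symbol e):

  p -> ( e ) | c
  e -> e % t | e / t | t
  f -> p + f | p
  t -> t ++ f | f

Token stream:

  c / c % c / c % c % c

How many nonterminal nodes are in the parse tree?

[e [e [e [e [e [e [t [f [p c]]]] / [t [f [p c]]]] % [t [f [p c]]]] / [t [f [p c]]]] % [t [f [p c]]]] % [t [f [p c]]]]

24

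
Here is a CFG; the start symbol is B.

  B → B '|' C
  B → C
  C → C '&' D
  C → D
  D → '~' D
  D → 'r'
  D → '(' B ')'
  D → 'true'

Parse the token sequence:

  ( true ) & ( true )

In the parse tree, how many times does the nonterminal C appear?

[B [C [C [D ( [B [C [D true]]] )]] & [D ( [B [C [D true]]] )]]]

4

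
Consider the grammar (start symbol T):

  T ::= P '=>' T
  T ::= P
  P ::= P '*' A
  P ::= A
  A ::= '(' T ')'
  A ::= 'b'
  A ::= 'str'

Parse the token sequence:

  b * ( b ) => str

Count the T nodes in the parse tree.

[T [P [P [A b]] * [A ( [T [P [A b]]] )]] => [T [P [A str]]]]

3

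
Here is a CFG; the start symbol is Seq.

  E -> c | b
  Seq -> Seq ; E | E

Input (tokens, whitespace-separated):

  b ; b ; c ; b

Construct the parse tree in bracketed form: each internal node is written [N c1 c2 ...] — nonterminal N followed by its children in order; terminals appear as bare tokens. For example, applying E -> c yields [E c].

[Seq [Seq [Seq [Seq [E b]] ; [E b]] ; [E c]] ; [E b]]

Seq
Seq ; E
Seq ; E ; E
Seq ; E ; E ; E
E ; E ; E ; E
b ; E ; E ; E
b ; b ; E ; E
b ; b ; c ; E
b ; b ; c ; b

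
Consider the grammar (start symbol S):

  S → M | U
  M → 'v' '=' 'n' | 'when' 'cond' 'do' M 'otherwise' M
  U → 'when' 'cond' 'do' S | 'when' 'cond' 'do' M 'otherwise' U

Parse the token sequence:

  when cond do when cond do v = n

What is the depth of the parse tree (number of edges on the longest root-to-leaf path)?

6

[S [U when cond do [S [U when cond do [S [M v = n]]]]]]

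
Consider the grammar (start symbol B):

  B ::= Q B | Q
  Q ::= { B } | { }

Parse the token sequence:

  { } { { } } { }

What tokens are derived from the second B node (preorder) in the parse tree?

{ { } } { }

[B [Q { }] [B [Q { [B [Q { }]] }] [B [Q { }]]]]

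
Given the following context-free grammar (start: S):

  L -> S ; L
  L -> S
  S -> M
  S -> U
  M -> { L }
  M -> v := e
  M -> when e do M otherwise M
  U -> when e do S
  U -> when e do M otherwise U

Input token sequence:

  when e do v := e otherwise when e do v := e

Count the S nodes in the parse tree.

[S [U when e do [M v := e] otherwise [U when e do [S [M v := e]]]]]

2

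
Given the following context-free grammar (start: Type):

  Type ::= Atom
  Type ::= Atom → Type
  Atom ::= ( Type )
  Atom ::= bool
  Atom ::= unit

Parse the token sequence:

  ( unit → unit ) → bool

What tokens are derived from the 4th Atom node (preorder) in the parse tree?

bool

[Type [Atom ( [Type [Atom unit] → [Type [Atom unit]]] )] → [Type [Atom bool]]]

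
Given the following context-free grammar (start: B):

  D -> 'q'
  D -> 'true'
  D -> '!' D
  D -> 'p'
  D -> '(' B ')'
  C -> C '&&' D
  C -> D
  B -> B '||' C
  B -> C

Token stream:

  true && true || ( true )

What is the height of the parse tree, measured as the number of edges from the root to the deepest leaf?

6

[B [B [C [C [D true]] && [D true]]] || [C [D ( [B [C [D true]]] )]]]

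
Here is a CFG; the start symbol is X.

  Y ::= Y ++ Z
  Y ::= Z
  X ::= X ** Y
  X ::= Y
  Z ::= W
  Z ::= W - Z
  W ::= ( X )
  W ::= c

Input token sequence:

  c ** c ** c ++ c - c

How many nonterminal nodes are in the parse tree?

17

[X [X [X [Y [Z [W c]]]] ** [Y [Z [W c]]]] ** [Y [Y [Z [W c]]] ++ [Z [W c] - [Z [W c]]]]]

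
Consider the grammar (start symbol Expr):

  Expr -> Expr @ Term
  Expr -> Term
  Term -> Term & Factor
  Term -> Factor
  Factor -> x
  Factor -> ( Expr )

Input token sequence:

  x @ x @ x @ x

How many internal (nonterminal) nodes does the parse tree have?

12

[Expr [Expr [Expr [Expr [Term [Factor x]]] @ [Term [Factor x]]] @ [Term [Factor x]]] @ [Term [Factor x]]]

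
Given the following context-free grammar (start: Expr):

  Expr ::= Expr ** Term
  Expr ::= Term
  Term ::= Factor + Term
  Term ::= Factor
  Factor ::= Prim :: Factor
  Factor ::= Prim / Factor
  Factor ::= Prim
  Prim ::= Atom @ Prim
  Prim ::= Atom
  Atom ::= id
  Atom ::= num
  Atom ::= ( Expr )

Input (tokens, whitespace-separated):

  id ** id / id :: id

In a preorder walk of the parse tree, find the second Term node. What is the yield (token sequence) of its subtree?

id / id :: id

[Expr [Expr [Term [Factor [Prim [Atom id]]]]] ** [Term [Factor [Prim [Atom id]] / [Factor [Prim [Atom id]] :: [Factor [Prim [Atom id]]]]]]]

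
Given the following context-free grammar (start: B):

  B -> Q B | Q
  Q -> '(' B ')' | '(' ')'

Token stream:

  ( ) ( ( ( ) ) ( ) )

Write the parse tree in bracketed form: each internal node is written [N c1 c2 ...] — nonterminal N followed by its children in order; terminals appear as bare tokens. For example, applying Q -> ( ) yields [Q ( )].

B
Q B
( ) B
( ) Q
( ) ( B )
( ) ( Q B )
( ) ( ( B ) B )
( ) ( ( Q ) B )
( ) ( ( ( ) ) B )
( ) ( ( ( ) ) Q )
( ) ( ( ( ) ) ( ) )

[B [Q ( )] [B [Q ( [B [Q ( [B [Q ( )]] )] [B [Q ( )]]] )]]]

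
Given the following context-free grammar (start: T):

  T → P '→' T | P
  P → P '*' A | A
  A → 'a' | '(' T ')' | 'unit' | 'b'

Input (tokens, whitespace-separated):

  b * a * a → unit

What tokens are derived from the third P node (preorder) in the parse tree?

[T [P [P [P [A b]] * [A a]] * [A a]] → [T [P [A unit]]]]

b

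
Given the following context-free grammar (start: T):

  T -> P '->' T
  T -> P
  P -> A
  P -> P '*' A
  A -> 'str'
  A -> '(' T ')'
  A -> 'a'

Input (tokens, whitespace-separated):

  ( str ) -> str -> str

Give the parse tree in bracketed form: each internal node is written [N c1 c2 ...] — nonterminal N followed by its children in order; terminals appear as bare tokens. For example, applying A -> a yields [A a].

T
P -> T
A -> T
( T ) -> T
( P ) -> T
( A ) -> T
( str ) -> T
( str ) -> P -> T
( str ) -> A -> T
( str ) -> str -> T
( str ) -> str -> P
( str ) -> str -> A
( str ) -> str -> str

[T [P [A ( [T [P [A str]]] )]] -> [T [P [A str]] -> [T [P [A str]]]]]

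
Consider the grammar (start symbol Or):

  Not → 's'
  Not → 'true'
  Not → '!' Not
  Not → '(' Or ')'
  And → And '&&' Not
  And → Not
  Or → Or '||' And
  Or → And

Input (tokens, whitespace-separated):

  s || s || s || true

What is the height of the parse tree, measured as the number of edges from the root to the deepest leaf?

[Or [Or [Or [Or [And [Not s]]] || [And [Not s]]] || [And [Not s]]] || [And [Not true]]]

6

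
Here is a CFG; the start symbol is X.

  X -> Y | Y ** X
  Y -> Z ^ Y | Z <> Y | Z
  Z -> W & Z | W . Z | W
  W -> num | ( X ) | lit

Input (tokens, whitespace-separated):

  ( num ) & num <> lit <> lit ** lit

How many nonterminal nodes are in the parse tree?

[X [Y [Z [W ( [X [Y [Z [W num]]]] )] & [Z [W num]]] <> [Y [Z [W lit]] <> [Y [Z [W lit]]]]] ** [X [Y [Z [W lit]]]]]

20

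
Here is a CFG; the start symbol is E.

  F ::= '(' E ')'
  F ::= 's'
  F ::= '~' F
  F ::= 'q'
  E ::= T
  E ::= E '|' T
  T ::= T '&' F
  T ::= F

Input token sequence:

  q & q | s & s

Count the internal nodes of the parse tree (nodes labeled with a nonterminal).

[E [E [T [T [F q]] & [F q]]] | [T [T [F s]] & [F s]]]

10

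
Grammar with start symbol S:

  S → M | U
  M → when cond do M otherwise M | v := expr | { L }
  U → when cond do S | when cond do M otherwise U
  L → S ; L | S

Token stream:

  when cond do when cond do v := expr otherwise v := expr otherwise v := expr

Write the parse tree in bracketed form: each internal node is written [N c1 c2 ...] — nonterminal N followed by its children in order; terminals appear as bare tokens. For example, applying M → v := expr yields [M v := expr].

S
M
when cond do M otherwise M
when cond do when cond do M otherwise M otherwise M
when cond do when cond do v := expr otherwise M otherwise M
when cond do when cond do v := expr otherwise v := expr otherwise M
when cond do when cond do v := expr otherwise v := expr otherwise v := expr

[S [M when cond do [M when cond do [M v := expr] otherwise [M v := expr]] otherwise [M v := expr]]]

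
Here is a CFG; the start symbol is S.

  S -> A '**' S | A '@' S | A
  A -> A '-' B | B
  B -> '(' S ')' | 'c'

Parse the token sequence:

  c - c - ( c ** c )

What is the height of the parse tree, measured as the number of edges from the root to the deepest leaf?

7

[S [A [A [A [B c]] - [B c]] - [B ( [S [A [B c]] ** [S [A [B c]]]] )]]]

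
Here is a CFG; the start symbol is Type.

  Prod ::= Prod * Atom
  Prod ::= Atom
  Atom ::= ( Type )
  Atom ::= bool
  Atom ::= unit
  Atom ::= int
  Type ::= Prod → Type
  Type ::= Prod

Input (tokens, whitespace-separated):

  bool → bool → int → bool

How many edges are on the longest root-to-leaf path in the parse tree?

6

[Type [Prod [Atom bool]] → [Type [Prod [Atom bool]] → [Type [Prod [Atom int]] → [Type [Prod [Atom bool]]]]]]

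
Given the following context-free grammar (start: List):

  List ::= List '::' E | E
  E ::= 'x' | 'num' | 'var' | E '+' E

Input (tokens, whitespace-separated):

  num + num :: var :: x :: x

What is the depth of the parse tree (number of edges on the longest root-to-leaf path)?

6

[List [List [List [List [E [E num] + [E num]]] :: [E var]] :: [E x]] :: [E x]]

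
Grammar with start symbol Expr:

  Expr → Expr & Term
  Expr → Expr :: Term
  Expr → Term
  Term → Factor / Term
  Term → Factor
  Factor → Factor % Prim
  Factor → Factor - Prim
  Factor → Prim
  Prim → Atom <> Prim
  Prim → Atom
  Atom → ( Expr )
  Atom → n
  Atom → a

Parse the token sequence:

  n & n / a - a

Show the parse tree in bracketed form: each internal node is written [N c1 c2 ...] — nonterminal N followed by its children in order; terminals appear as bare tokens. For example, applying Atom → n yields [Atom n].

Expr
Expr & Term
Term & Term
Factor & Term
Prim & Term
Atom & Term
n & Term
n & Factor / Term
n & Prim / Term
n & Atom / Term
n & n / Term
n & n / Factor
n & n / Factor - Prim
n & n / Prim - Prim
n & n / Atom - Prim
n & n / a - Prim
n & n / a - Atom
n & n / a - a

[Expr [Expr [Term [Factor [Prim [Atom n]]]]] & [Term [Factor [Prim [Atom n]]] / [Term [Factor [Factor [Prim [Atom a]]] - [Prim [Atom a]]]]]]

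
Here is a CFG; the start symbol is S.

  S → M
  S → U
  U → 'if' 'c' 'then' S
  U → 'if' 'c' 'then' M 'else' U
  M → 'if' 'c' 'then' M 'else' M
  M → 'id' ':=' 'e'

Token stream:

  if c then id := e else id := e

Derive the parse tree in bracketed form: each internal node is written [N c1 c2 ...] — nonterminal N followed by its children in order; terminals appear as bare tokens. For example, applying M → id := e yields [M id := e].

[S [M if c then [M id := e] else [M id := e]]]

S
M
if c then M else M
if c then id := e else M
if c then id := e else id := e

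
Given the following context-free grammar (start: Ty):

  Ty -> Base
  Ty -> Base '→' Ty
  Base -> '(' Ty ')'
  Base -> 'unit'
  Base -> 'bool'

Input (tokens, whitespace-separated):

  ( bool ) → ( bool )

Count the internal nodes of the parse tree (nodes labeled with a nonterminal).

[Ty [Base ( [Ty [Base bool]] )] → [Ty [Base ( [Ty [Base bool]] )]]]

8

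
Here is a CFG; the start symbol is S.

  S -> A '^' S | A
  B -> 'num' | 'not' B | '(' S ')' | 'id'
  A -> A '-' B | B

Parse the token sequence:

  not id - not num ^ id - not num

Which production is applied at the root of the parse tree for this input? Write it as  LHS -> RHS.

[S [A [A [B not [B id]]] - [B not [B num]]] ^ [S [A [A [B id]] - [B not [B num]]]]]

S -> A '^' S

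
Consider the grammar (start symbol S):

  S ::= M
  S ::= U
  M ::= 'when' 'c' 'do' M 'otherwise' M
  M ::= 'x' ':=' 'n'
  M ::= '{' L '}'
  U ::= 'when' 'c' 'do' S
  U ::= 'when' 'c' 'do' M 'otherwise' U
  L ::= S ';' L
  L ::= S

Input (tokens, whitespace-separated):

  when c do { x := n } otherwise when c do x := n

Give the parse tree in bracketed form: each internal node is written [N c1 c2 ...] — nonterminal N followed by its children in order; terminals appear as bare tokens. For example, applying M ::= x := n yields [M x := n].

S
U
when c do M otherwise U
when c do { L } otherwise U
when c do { S } otherwise U
when c do { M } otherwise U
when c do { x := n } otherwise U
when c do { x := n } otherwise when c do S
when c do { x := n } otherwise when c do M
when c do { x := n } otherwise when c do x := n

[S [U when c do [M { [L [S [M x := n]]] }] otherwise [U when c do [S [M x := n]]]]]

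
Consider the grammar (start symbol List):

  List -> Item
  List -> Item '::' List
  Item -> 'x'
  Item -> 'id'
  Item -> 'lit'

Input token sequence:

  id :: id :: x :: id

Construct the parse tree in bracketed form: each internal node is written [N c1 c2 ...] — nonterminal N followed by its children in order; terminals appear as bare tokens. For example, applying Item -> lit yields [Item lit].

[List [Item id] :: [List [Item id] :: [List [Item x] :: [List [Item id]]]]]

List
Item :: List
id :: List
id :: Item :: List
id :: id :: List
id :: id :: Item :: List
id :: id :: x :: List
id :: id :: x :: Item
id :: id :: x :: id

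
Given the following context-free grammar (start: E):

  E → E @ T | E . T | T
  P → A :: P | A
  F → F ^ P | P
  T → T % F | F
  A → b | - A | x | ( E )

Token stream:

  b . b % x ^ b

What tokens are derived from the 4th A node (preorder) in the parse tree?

b

[E [E [T [F [P [A b]]]]] . [T [T [F [P [A b]]]] % [F [F [P [A x]]] ^ [P [A b]]]]]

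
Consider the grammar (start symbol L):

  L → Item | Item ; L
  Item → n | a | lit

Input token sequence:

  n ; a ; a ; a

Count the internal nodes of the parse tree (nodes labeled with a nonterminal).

8

[L [Item n] ; [L [Item a] ; [L [Item a] ; [L [Item a]]]]]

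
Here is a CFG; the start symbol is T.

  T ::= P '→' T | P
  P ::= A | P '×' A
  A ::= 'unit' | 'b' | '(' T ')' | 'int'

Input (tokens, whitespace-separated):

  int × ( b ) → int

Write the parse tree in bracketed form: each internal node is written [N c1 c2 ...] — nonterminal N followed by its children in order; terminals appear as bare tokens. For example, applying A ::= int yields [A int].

T
P → T
P × A → T
A × A → T
int × A → T
int × ( T ) → T
int × ( P ) → T
int × ( A ) → T
int × ( b ) → T
int × ( b ) → P
int × ( b ) → A
int × ( b ) → int

[T [P [P [A int]] × [A ( [T [P [A b]]] )]] → [T [P [A int]]]]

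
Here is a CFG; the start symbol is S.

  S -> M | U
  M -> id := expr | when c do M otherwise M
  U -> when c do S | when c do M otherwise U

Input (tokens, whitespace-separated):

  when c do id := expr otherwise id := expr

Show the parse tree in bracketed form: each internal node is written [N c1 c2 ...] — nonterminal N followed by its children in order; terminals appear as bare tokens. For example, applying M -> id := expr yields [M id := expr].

S
M
when c do M otherwise M
when c do id := expr otherwise M
when c do id := expr otherwise id := expr

[S [M when c do [M id := expr] otherwise [M id := expr]]]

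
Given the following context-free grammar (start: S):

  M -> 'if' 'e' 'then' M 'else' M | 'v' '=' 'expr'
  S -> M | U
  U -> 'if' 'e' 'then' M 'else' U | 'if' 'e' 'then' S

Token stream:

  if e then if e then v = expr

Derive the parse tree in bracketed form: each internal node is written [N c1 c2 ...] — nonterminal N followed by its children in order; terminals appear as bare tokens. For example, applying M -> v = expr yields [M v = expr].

S
U
if e then S
if e then U
if e then if e then S
if e then if e then M
if e then if e then v = expr

[S [U if e then [S [U if e then [S [M v = expr]]]]]]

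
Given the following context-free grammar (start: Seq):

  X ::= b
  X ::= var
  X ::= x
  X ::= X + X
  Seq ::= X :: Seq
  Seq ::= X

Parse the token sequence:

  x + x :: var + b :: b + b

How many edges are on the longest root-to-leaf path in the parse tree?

[Seq [X [X x] + [X x]] :: [Seq [X [X var] + [X b]] :: [Seq [X [X b] + [X b]]]]]

5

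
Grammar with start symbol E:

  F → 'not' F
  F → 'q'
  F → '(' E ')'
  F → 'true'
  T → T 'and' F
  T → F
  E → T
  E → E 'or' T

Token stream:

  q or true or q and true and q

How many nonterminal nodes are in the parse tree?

13

[E [E [E [T [F q]]] or [T [F true]]] or [T [T [T [F q]] and [F true]] and [F q]]]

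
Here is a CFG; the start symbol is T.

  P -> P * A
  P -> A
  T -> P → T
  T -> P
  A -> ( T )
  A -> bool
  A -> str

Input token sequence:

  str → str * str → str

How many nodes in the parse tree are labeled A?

4

[T [P [A str]] → [T [P [P [A str]] * [A str]] → [T [P [A str]]]]]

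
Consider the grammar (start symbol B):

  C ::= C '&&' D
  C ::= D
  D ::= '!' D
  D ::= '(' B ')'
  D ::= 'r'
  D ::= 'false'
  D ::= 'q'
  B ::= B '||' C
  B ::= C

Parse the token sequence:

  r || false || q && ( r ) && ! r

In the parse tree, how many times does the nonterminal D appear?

[B [B [B [C [D r]]] || [C [D false]]] || [C [C [C [D q]] && [D ( [B [C [D r]]] )]] && [D ! [D r]]]]

7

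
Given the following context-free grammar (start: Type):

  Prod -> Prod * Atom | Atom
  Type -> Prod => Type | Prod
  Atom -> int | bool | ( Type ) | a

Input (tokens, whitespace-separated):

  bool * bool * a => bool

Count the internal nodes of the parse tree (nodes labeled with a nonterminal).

10

[Type [Prod [Prod [Prod [Atom bool]] * [Atom bool]] * [Atom a]] => [Type [Prod [Atom bool]]]]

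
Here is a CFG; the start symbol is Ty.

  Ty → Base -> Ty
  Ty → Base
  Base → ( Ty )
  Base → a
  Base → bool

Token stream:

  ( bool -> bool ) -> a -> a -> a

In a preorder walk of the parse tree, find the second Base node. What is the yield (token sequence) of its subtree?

bool

[Ty [Base ( [Ty [Base bool] -> [Ty [Base bool]]] )] -> [Ty [Base a] -> [Ty [Base a] -> [Ty [Base a]]]]]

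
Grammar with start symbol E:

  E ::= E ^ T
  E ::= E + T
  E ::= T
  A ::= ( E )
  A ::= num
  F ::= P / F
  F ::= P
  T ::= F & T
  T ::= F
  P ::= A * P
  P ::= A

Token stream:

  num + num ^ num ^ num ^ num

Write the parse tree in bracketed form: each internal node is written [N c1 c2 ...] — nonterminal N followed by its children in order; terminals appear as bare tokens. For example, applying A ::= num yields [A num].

[E [E [E [E [E [T [F [P [A num]]]]] + [T [F [P [A num]]]]] ^ [T [F [P [A num]]]]] ^ [T [F [P [A num]]]]] ^ [T [F [P [A num]]]]]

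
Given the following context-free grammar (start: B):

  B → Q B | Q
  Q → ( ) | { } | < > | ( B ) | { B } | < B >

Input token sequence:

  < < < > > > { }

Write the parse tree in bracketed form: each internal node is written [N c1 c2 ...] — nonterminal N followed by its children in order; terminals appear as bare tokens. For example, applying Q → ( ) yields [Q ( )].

B
Q B
< B > B
< Q > B
< < B > > B
< < Q > > B
< < < > > > B
< < < > > > Q
< < < > > > { }

[B [Q < [B [Q < [B [Q < >]] >]] >] [B [Q { }]]]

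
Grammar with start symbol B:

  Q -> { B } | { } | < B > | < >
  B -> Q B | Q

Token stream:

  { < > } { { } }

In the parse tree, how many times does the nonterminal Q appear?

[B [Q { [B [Q < >]] }] [B [Q { [B [Q { }]] }]]]

4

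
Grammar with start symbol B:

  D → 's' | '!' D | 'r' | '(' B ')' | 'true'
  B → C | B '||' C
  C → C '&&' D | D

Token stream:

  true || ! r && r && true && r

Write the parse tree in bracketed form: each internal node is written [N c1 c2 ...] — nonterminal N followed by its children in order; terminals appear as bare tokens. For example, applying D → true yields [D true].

B
B || C
C || C
D || C
true || C
true || C && D
true || C && D && D
true || C && D && D && D
true || D && D && D && D
true || ! D && D && D && D
true || ! r && D && D && D
true || ! r && r && D && D
true || ! r && r && true && D
true || ! r && r && true && r

[B [B [C [D true]]] || [C [C [C [C [D ! [D r]]] && [D r]] && [D true]] && [D r]]]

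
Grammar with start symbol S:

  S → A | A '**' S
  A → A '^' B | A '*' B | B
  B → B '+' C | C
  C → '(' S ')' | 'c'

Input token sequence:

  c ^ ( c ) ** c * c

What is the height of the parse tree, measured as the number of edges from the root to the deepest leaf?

[S [A [A [B [C c]]] ^ [B [C ( [S [A [B [C c]]]] )]]] ** [S [A [A [B [C c]]] * [B [C c]]]]]

8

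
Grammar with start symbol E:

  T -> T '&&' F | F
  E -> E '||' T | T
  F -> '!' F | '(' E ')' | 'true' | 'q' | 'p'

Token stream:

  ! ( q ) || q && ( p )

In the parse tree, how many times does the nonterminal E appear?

[E [E [T [F ! [F ( [E [T [F q]]] )]]]] || [T [T [F q]] && [F ( [E [T [F p]]] )]]]

4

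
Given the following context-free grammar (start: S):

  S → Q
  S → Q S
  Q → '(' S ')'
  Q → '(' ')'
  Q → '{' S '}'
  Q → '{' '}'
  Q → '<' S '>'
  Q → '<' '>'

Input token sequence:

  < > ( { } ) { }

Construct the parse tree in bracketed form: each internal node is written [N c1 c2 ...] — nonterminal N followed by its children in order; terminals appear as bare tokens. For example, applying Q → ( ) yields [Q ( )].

[S [Q < >] [S [Q ( [S [Q { }]] )] [S [Q { }]]]]

S
Q S
< > S
< > Q S
< > ( S ) S
< > ( Q ) S
< > ( { } ) S
< > ( { } ) Q
< > ( { } ) { }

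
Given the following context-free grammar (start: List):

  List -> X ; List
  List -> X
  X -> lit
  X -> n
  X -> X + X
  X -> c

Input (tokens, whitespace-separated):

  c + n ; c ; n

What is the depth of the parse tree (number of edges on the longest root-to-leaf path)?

4

[List [X [X c] + [X n]] ; [List [X c] ; [List [X n]]]]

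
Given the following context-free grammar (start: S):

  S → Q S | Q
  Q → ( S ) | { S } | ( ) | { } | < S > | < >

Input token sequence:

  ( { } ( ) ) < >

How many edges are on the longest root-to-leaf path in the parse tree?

5

[S [Q ( [S [Q { }] [S [Q ( )]]] )] [S [Q < >]]]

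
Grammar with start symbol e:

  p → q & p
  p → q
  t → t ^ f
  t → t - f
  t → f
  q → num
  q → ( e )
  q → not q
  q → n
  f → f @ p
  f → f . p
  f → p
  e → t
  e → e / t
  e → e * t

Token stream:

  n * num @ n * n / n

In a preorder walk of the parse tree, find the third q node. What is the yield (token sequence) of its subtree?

[e [e [e [e [t [f [p [q n]]]]] * [t [f [f [p [q num]]] @ [p [q n]]]]] * [t [f [p [q n]]]]] / [t [f [p [q n]]]]]

n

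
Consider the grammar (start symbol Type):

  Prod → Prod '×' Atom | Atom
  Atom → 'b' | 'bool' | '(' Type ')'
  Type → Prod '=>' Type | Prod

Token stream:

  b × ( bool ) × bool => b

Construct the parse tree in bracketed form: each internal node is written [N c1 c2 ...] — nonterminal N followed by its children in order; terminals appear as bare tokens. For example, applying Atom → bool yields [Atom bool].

Type
Prod => Type
Prod × Atom => Type
Prod × Atom × Atom => Type
Atom × Atom × Atom => Type
b × Atom × Atom => Type
b × ( Type ) × Atom => Type
b × ( Prod ) × Atom => Type
b × ( Atom ) × Atom => Type
b × ( bool ) × Atom => Type
b × ( bool ) × bool => Type
b × ( bool ) × bool => Prod
b × ( bool ) × bool => Atom
b × ( bool ) × bool => b

[Type [Prod [Prod [Prod [Atom b]] × [Atom ( [Type [Prod [Atom bool]]] )]] × [Atom bool]] => [Type [Prod [Atom b]]]]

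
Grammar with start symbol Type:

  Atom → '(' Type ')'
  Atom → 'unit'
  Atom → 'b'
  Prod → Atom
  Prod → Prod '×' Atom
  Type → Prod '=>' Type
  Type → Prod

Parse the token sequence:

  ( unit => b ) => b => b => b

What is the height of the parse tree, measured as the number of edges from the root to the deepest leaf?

7

[Type [Prod [Atom ( [Type [Prod [Atom unit]] => [Type [Prod [Atom b]]]] )]] => [Type [Prod [Atom b]] => [Type [Prod [Atom b]] => [Type [Prod [Atom b]]]]]]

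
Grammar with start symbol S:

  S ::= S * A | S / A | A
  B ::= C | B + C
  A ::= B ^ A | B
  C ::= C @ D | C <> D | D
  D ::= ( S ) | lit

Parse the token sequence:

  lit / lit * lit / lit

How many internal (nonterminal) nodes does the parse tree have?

20

[S [S [S [S [A [B [C [D lit]]]]] / [A [B [C [D lit]]]]] * [A [B [C [D lit]]]]] / [A [B [C [D lit]]]]]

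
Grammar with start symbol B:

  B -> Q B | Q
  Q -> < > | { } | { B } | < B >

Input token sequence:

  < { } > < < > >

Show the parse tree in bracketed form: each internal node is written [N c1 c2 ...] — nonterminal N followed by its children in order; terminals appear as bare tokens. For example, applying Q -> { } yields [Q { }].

[B [Q < [B [Q { }]] >] [B [Q < [B [Q < >]] >]]]

B
Q B
< B > B
< Q > B
< { } > B
< { } > Q
< { } > < B >
< { } > < Q >
< { } > < < > >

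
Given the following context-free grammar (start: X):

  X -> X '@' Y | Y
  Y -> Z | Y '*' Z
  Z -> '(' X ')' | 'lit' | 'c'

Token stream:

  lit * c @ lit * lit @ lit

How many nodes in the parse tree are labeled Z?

5

[X [X [X [Y [Y [Z lit]] * [Z c]]] @ [Y [Y [Z lit]] * [Z lit]]] @ [Y [Z lit]]]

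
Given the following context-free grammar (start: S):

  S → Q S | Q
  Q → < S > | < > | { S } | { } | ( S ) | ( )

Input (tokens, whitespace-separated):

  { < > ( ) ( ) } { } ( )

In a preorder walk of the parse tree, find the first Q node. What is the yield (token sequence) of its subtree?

[S [Q { [S [Q < >] [S [Q ( )] [S [Q ( )]]]] }] [S [Q { }] [S [Q ( )]]]]

{ < > ( ) ( ) }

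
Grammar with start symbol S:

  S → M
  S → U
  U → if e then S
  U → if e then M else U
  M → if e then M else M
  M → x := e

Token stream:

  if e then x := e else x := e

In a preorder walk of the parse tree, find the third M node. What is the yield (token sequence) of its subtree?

x := e

[S [M if e then [M x := e] else [M x := e]]]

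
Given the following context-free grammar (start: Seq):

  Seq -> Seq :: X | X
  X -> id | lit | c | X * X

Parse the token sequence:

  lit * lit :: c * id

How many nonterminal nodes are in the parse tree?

[Seq [Seq [X [X lit] * [X lit]]] :: [X [X c] * [X id]]]

8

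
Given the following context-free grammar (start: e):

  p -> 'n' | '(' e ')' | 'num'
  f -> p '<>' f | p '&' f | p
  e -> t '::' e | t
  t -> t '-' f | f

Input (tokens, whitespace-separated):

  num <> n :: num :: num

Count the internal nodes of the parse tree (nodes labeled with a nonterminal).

14

[e [t [f [p num] <> [f [p n]]]] :: [e [t [f [p num]]] :: [e [t [f [p num]]]]]]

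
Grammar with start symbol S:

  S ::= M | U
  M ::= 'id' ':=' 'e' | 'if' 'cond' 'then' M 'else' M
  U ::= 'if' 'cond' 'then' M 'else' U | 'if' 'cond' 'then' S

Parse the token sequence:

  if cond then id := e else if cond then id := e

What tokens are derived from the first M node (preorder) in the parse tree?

[S [U if cond then [M id := e] else [U if cond then [S [M id := e]]]]]

id := e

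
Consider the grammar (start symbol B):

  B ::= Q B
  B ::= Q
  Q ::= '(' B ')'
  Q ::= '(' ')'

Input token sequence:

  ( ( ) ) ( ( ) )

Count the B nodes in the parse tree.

4

[B [Q ( [B [Q ( )]] )] [B [Q ( [B [Q ( )]] )]]]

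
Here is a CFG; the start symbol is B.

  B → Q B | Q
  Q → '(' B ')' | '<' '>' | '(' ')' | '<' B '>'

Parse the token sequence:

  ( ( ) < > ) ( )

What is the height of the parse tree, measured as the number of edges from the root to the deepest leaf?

5

[B [Q ( [B [Q ( )] [B [Q < >]]] )] [B [Q ( )]]]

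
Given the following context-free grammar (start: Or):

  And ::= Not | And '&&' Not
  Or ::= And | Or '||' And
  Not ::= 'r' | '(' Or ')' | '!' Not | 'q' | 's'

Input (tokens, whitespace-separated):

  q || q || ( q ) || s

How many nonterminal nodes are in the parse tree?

15

[Or [Or [Or [Or [And [Not q]]] || [And [Not q]]] || [And [Not ( [Or [And [Not q]]] )]]] || [And [Not s]]]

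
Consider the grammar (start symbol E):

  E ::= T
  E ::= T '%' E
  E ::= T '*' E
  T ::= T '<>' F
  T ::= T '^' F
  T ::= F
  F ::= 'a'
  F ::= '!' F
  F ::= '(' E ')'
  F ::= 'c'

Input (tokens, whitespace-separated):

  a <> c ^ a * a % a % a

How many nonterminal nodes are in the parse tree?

16

[E [T [T [T [F a]] <> [F c]] ^ [F a]] * [E [T [F a]] % [E [T [F a]] % [E [T [F a]]]]]]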